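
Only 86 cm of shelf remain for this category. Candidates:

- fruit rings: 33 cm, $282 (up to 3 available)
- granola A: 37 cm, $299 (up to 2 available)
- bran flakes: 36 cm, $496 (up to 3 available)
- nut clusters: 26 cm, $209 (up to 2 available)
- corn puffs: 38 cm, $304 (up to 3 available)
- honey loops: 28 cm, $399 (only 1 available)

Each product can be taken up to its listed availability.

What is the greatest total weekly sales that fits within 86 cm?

992

By weekly sales per cm: honey loops 14.25, bran flakes 13.78, fruit rings 8.55 lead.
Taking the top-ratio products first gives bran flakes + honey loops for 895 (64 cm).
Dropping honey loops frees 28 cm; slotting in bran flakes (36 cm) lifts the total to 992 at 72 cm.
The spare 14 cm is too small for any remaining product, and no exchange beats 992.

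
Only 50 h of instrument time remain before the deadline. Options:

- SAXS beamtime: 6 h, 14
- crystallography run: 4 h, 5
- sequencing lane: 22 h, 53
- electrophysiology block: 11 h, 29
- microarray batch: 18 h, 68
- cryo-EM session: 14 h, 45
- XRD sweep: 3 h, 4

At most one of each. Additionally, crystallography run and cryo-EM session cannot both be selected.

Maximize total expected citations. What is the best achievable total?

156

The ratio ordering already packs tightly: SAXS beamtime + electrophysiology block + microarray batch + cryo-EM session, 49 h, 156.
Next best is electrophysiology block + microarray batch + cryo-EM session + XRD sweep at 146 (46 h) — short by 10.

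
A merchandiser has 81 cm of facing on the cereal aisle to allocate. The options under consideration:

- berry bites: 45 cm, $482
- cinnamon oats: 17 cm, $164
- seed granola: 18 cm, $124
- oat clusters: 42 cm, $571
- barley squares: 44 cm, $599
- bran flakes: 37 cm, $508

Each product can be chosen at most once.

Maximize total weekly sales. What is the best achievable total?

Taking barley squares + bran flakes: 81 cm used, 1107 in weekly sales.

1107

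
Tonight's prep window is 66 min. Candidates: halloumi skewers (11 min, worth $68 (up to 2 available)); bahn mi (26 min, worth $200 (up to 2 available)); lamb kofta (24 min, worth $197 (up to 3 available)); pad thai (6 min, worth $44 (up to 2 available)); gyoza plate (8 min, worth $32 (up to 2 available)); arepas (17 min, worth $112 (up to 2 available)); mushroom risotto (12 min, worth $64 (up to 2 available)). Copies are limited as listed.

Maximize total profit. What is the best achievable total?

Density check — lamb kofta 8.21, bahn mi 7.69, pad thai 7.33 are the best per min.
Greedy by ratio would take 2×lamb kofta + 2×pad thai: 60 min used, total 482.
The 12 min tied up in 2×pad thai is better spent on arepas — total rises to 506 (65 min).
That's the maximum — no swap from here does better than 506.

506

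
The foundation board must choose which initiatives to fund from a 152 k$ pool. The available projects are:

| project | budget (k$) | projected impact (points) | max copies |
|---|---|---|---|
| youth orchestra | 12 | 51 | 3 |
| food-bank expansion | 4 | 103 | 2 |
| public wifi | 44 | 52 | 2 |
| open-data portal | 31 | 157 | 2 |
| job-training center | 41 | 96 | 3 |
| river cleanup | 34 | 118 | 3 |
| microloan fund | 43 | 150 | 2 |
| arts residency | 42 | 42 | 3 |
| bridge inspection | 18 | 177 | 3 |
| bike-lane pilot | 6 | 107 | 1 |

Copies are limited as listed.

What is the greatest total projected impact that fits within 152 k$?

Density check — food-bank expansion 25.75, bike-lane pilot 17.83, bridge inspection 9.83, open-data portal 5.06 are the best per k$.
The ratio ordering already packs tightly: youth orchestra + 2×food-bank expansion + 2×open-data portal + 3×bridge inspection + bike-lane pilot, 142 k$, 1209.
No other feasible combination exceeds 1209.

1209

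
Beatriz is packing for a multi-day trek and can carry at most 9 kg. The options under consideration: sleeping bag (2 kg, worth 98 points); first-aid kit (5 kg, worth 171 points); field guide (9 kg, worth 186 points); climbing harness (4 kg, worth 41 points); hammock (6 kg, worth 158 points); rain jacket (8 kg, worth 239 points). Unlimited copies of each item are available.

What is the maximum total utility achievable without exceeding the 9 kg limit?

The ratio ordering already packs tightly: 4×sleeping bag, 8 kg, 392.
That's the maximum — no swap from here does better than 392.

392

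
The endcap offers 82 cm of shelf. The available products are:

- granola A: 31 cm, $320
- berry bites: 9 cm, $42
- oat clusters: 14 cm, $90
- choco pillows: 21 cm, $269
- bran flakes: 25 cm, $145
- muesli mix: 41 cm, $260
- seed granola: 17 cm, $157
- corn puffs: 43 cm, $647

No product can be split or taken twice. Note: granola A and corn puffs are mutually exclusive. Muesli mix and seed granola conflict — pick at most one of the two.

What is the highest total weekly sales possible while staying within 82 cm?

1073

Taking choco pillows + seed granola + corn puffs: 81 cm used, 1073 in weekly sales.
An exhaustive check of the 256 subsets confirms 1073.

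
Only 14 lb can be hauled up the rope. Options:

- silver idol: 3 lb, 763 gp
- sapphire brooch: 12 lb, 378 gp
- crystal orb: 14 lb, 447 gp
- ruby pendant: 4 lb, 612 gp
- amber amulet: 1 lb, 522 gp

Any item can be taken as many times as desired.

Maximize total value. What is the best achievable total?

14×amber amulet uses 14 of the 14 lb and totals 7308.
No other feasible combination exceeds 7308.

7308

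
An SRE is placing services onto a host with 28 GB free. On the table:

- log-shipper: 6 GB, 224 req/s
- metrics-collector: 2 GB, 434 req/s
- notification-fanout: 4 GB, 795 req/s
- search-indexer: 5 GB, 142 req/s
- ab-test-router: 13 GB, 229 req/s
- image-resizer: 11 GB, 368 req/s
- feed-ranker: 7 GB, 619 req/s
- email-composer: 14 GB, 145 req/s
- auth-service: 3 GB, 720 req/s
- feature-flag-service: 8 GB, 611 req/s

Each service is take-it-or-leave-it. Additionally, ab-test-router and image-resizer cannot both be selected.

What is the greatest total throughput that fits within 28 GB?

By throughput per GB: auth-service 240.00, metrics-collector 217.00, notification-fanout 198.75, feed-ranker 88.43 lead.
Best packing: metrics-collector + notification-fanout + feed-ranker + auth-service + feature-flag-service — 24 GB, 3179 total.

3179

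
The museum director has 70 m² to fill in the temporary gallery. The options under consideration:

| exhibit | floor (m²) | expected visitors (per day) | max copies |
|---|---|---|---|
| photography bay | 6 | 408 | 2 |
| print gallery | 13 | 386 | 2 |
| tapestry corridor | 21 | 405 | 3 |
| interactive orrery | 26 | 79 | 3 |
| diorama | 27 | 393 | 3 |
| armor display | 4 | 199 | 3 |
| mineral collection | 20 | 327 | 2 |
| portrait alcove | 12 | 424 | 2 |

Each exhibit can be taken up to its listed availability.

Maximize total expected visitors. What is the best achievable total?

2834

By expected visitors per m²: photography bay 68.00, armor display 49.75, portrait alcove 35.33 lead.
Greedy by ratio would take 2×photography bay + print gallery + 3×armor display + 2×portrait alcove: 61 m² used, total 2647.
The 4 m² tied up in armor display is better spent on print gallery — total rises to 2834 (70 m²).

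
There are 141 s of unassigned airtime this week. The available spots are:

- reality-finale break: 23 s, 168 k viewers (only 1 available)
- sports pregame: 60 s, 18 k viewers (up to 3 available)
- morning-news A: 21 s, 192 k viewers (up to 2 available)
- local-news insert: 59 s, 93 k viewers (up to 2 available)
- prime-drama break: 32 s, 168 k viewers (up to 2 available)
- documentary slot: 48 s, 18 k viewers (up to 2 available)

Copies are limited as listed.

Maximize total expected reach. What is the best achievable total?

Best packing: reality-finale break + 2×morning-news A + 2×prime-drama break — 129 s, 888 total.

888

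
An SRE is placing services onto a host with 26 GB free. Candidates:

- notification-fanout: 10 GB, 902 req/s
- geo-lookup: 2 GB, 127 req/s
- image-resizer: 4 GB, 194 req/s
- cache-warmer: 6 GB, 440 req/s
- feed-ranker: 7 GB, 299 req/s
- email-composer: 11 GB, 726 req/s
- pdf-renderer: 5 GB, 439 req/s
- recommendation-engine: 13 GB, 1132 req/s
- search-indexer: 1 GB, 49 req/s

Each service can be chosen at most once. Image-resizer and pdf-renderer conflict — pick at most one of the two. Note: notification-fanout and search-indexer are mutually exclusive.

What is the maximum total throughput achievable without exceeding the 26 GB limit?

2161

By throughput per GB: notification-fanout 90.20, pdf-renderer 87.80, recommendation-engine 87.08 lead.
Notification-fanout + geo-lookup + recommendation-engine uses 25 of the 26 GB and totals 2161.
Next best is geo-lookup + cache-warmer + pdf-renderer + recommendation-engine at 2138 (26 GB) — short by 23.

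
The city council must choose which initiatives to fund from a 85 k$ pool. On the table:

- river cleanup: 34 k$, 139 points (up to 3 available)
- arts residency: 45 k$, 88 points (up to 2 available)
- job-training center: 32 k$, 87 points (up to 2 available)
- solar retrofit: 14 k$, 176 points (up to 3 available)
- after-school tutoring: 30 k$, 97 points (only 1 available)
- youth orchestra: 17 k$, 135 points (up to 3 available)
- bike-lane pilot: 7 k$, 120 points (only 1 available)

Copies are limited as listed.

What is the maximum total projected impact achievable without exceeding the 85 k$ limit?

The ratio ordering already packs tightly: 3×solar retrofit + 2×youth orchestra + bike-lane pilot, 83 k$, 918.
No other feasible combination exceeds 918.

918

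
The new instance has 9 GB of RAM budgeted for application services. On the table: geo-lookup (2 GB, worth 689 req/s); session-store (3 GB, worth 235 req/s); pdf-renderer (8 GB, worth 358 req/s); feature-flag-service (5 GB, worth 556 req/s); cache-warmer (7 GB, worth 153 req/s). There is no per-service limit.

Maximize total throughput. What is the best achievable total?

Taking 4×geo-lookup: 8 GB used, 2756 in throughput.

2756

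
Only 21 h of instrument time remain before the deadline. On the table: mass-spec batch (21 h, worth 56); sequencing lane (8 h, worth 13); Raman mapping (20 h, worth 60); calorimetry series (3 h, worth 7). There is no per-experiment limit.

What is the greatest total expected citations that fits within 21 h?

60

Taking Raman mapping: 20 h used, 60 in expected citations.
Every other selection either busts 21 h or fails to beat 60.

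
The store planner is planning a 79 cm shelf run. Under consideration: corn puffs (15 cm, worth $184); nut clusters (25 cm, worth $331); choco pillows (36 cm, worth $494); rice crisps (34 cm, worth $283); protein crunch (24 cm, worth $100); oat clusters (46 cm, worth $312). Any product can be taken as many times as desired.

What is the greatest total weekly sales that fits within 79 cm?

1009

Ranking by ratio (weekly sales/cm): choco pillows 13.72, nut clusters 13.24, corn puffs 12.27.
Taking the top-ratio products first gives 2×choco pillows for 988 (72 cm).
Dropping choco pillows frees 36 cm; slotting in corn puffs + nut clusters (40 cm) lifts the total to 1009 at 76 cm.
Nothing else within 79 cm beats 1009.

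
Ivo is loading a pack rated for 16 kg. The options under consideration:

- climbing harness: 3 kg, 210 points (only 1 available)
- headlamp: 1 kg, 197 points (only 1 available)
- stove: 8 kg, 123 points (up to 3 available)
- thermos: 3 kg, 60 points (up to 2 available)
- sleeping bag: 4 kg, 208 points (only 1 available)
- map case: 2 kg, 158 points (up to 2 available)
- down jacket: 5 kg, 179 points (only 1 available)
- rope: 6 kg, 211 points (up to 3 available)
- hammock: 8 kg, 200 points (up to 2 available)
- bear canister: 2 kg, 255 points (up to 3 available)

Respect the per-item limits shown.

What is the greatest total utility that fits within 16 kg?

1538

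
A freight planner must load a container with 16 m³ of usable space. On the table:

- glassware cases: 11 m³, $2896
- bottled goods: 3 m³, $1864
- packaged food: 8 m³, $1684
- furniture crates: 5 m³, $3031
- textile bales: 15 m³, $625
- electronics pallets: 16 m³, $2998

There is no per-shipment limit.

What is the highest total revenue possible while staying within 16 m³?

9790

Filling by ratio: 5×bottled goods for 9320, with 1 m³ left unused.
Dropping 3×bottled goods frees 9 m³; slotting in 2×furniture crates (10 m³) lifts the total to 9790 at 16 m³.
No other feasible combination exceeds 9790.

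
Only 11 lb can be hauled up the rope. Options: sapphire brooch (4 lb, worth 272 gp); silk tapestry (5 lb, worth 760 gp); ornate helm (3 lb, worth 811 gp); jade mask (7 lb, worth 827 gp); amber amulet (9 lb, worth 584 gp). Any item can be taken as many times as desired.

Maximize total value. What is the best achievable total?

2433

Density check — ornate helm 270.33, silk tapestry 152.00, jade mask 118.14, sapphire brooch 68.00 are the best per lb.
The ratio ordering already packs tightly: 3×ornate helm, 9 lb, 2433.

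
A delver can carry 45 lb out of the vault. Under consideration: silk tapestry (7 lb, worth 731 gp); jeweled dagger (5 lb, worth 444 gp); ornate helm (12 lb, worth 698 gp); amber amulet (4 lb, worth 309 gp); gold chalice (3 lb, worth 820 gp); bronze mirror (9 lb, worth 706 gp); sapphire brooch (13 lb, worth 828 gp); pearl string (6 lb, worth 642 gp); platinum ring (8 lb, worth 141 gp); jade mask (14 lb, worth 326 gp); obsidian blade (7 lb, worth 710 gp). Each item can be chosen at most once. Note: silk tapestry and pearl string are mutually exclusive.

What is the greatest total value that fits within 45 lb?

4239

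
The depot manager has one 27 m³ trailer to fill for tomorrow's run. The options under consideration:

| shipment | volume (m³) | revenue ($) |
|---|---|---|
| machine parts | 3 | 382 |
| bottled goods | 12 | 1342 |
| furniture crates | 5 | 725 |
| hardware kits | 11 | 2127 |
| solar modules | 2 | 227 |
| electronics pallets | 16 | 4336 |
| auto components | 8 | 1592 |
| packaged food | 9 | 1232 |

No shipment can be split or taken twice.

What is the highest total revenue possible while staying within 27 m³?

Ranking by ratio (revenue/m³): electronics pallets 271.00, auto components 199.00, hardware kits 193.36, furniture crates 145.00.
Greedy by ratio would take machine parts + electronics pallets + auto components: 27 m³ used, total 6310.
Dropping machine parts and auto components frees 11 m³; slotting in hardware kits (11 m³) lifts the total to 6463 at 27 m³.

6463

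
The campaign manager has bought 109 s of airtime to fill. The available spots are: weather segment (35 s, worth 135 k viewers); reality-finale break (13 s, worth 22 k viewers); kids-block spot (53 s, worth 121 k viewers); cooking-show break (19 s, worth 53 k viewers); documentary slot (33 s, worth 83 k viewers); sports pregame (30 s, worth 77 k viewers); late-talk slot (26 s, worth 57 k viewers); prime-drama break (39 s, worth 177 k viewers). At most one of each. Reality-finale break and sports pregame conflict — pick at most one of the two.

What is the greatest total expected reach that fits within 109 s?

A density-first pass picks weather segment + reality-finale break + cooking-show break + prime-drama break — 387 at 106 s.
Replace reality-finale break and cooking-show break with documentary slot: the trade gains 8 net, giving 395 at 107 s.
Nothing else feasible within 109 s beats 395.

395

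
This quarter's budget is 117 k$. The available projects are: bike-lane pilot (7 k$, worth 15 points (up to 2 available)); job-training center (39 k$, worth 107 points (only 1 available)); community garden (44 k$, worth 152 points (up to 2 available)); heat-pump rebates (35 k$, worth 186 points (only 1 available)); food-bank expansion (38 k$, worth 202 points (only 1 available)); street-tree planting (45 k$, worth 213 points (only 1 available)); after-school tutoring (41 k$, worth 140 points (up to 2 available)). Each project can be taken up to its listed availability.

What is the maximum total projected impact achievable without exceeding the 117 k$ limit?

Best packing: community garden + heat-pump rebates + food-bank expansion — 117 k$, 540 total.
That's the maximum — no swap from here does better than 540.

540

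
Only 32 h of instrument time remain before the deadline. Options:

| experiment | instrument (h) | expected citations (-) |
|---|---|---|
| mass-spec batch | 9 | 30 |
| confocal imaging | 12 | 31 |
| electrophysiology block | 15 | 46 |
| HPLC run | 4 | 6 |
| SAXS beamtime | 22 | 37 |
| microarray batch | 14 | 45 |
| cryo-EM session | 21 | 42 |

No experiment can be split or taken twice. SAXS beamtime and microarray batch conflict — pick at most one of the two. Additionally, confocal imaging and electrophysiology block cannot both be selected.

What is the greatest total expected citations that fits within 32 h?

By expected citations per h: mass-spec batch 3.33, microarray batch 3.21, electrophysiology block 3.07, confocal imaging 2.58 lead.
Greedy by ratio would take mass-spec batch + HPLC run + microarray batch: 27 h used, total 81.
Replace mass-spec batch and HPLC run with electrophysiology block: the trade gains 10 net, giving 91 at 29 h.
Next best is mass-spec batch + electrophysiology block + HPLC run at 82 (28 h) — short by 9.

91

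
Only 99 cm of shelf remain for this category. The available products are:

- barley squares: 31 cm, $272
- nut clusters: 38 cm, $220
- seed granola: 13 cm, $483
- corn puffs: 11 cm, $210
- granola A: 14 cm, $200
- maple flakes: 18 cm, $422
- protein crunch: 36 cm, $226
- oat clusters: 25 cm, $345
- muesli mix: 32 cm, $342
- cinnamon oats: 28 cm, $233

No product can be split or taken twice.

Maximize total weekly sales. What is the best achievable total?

1802

The ratio heuristic lands on seed granola + corn puffs + granola A + maple flakes + oat clusters (1660) but leaves 18 cm idle.
The 14 cm tied up in granola A is better spent on muesli mix — total rises to 1802 (99 cm).
The closest alternative, barley squares + seed granola + corn puffs + maple flakes + oat clusters, reaches only 1732.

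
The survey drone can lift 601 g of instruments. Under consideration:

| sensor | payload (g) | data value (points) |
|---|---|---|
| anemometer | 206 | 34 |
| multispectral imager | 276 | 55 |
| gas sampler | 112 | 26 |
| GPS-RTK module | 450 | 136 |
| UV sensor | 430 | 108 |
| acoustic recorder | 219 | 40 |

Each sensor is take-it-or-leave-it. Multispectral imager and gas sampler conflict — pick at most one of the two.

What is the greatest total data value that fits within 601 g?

Best packing: gas sampler + GPS-RTK module — 562 g, 162 total.

162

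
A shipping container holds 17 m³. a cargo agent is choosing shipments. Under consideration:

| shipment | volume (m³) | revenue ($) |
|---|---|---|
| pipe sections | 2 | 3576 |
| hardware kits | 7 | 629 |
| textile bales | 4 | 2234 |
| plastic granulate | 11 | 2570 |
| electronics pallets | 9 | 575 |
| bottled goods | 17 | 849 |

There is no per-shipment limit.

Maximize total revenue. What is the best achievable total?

8×pipe sections uses 16 of the 17 m³ and totals 28608.
The spare 1 m³ is too small for any remaining shipment, and no exchange beats 28608.

28608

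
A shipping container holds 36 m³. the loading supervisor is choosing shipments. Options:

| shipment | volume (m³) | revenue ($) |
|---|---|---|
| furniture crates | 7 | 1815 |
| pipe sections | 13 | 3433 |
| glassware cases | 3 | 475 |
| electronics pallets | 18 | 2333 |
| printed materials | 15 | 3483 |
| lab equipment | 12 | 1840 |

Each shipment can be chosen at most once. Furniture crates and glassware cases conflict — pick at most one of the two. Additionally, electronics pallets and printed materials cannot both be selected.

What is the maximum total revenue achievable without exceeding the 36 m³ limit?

Furniture crates + pipe sections + printed materials uses 35 of the 36 m³ and totals 8731.
The closest alternative, pipe sections + glassware cases + printed materials, reaches only 7391.

8731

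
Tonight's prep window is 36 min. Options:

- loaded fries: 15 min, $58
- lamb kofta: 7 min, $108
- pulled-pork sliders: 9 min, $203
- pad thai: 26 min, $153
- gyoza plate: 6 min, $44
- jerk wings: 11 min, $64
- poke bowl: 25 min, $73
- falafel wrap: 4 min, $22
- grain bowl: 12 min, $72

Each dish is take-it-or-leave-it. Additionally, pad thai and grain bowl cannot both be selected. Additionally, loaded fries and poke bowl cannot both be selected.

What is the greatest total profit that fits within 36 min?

427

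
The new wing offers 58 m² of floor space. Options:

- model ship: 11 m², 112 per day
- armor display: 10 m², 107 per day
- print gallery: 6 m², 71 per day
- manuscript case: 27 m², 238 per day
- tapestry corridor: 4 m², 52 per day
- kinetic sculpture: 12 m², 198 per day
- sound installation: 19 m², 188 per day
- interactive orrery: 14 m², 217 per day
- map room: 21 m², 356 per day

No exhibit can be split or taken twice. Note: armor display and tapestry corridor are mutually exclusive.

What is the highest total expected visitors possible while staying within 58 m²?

894

Density check — map room 16.95, kinetic sculpture 16.50, interactive orrery 15.50 are the best per m².
The ratio ordering already packs tightly: print gallery + tapestry corridor + kinetic sculpture + interactive orrery + map room, 57 m², 894.
That's the maximum — no feasible swap from here does better than 894.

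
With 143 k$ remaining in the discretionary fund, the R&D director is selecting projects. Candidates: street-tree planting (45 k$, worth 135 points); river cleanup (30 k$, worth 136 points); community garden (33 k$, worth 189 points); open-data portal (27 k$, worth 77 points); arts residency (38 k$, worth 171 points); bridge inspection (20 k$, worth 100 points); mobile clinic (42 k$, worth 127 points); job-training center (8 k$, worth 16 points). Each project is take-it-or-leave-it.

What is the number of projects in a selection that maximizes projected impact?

4

Optimal total is 623.
river cleanup + community garden + arts residency + mobile clinic hits 623 at 143 k$.
Every optimal selection uses 4 projects.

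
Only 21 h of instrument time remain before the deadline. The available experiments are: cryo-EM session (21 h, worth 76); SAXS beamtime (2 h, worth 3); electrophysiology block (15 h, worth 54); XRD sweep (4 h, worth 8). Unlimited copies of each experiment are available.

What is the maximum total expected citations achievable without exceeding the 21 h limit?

76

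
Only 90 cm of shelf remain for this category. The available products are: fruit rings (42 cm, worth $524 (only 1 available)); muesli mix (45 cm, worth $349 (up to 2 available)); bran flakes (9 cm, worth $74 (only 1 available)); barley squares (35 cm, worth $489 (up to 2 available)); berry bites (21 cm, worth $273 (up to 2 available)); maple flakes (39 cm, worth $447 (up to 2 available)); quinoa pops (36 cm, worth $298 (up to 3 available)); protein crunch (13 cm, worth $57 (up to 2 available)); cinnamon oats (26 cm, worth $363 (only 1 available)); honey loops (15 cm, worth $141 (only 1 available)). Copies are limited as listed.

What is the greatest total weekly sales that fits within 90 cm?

1160

Density check — barley squares 13.97, cinnamon oats 13.96, berry bites 13.00, fruit rings 12.48 are the best per cm.
Taking the top-ratio products first gives 2×barley squares + honey loops for 1119 (85 cm).
Reworking the packing: fruit rings + berry bites + cinnamon oats uses 89 cm and improves the total to 1160.
Nothing else within 90 cm beats 1160.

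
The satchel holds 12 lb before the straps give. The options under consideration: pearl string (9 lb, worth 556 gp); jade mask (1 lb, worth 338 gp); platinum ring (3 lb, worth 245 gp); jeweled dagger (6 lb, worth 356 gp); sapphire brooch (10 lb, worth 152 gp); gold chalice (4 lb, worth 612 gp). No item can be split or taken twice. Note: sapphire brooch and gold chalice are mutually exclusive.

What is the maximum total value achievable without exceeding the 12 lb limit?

Density check — jade mask 338.00, gold chalice 153.00, platinum ring 81.67, pearl string 61.78 are the best per lb.
Greedy by ratio would take jade mask + platinum ring + gold chalice: 8 lb used, total 1195.
Replace platinum ring with jeweled dagger: the trade gains 111 net, giving 1306 at 11 lb.

1306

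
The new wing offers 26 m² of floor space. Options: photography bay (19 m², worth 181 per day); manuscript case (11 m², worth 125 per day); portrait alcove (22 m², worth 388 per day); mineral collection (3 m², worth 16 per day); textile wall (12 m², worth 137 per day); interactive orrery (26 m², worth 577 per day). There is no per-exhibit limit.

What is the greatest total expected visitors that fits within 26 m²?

Interactive orrery uses 26 of the 26 m² and totals 577.
No other feasible combination exceeds 577.

577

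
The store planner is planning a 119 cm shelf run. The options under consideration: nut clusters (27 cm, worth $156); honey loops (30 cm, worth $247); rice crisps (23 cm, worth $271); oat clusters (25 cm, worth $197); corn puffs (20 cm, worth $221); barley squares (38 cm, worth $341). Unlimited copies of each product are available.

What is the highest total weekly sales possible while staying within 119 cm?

5×rice crisps uses 115 of the 119 cm and totals 1355.

1355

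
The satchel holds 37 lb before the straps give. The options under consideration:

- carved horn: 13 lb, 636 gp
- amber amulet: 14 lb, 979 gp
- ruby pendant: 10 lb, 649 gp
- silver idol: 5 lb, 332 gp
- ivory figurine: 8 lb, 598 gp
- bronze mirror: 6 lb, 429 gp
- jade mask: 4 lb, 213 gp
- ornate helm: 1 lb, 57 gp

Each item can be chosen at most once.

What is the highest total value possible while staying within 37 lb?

2558

The ratio heuristic lands on amber amulet + silver idol + ivory figurine + bronze mirror + ornate helm (2395) but leaves 3 lb idle.
Dropping bronze mirror and ornate helm frees 7 lb; slotting in ruby pendant (10 lb) lifts the total to 2558 at 37 lb.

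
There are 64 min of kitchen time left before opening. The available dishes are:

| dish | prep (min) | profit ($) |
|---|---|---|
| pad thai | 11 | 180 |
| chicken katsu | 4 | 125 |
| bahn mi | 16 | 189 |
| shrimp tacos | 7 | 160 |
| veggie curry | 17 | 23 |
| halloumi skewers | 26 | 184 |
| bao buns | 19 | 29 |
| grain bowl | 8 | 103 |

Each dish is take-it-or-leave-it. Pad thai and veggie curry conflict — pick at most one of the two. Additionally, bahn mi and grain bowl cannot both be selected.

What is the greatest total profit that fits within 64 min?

Taking pad thai + chicken katsu + bahn mi + shrimp tacos + halloumi skewers: 64 min used, 838 in profit.

838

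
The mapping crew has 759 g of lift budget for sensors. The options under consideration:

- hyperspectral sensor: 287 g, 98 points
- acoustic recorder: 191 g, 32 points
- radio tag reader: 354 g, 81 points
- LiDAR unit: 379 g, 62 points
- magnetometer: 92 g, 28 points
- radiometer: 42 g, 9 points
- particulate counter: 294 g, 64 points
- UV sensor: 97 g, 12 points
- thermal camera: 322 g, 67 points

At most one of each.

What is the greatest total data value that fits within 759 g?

Hyperspectral sensor + radio tag reader + magnetometer uses 733 of the 759 g and totals 207.
The closest alternative, hyperspectral sensor + magnetometer + radiometer + thermal camera, reaches only 202.

207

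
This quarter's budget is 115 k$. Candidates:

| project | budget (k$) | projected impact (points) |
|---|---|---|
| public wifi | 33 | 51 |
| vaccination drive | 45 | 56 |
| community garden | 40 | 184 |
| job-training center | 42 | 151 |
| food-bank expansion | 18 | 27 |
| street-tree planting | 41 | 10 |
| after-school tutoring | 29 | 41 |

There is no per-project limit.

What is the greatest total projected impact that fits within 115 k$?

419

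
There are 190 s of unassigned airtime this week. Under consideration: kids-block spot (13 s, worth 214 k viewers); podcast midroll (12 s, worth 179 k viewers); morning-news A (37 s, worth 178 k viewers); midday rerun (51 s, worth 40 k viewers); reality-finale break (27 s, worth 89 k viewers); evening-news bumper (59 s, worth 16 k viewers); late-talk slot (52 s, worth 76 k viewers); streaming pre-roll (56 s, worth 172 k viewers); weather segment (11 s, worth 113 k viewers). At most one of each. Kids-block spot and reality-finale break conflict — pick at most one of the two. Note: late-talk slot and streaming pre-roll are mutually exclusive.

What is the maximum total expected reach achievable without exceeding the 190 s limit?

896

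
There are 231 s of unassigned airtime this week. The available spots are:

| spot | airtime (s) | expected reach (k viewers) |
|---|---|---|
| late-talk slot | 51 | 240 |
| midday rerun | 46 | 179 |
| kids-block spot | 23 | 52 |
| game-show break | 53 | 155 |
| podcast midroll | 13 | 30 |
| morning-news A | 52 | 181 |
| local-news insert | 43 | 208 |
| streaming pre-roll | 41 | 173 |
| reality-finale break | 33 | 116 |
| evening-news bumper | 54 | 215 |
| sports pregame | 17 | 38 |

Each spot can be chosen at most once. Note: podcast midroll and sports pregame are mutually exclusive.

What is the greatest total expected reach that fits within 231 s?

Taking the top-ratio spots first gives late-talk slot + local-news insert + streaming pre-roll + reality-finale break + evening-news bumper for 952 (222 s).
Replace streaming pre-roll with midday rerun: the trade gains 6 net, giving 958 at 227 s.

958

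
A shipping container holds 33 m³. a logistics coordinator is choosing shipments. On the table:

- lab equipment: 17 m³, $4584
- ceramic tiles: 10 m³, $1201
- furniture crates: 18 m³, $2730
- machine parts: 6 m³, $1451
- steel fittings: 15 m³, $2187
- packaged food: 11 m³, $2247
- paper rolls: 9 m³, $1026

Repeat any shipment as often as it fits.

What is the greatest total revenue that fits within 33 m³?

7486

Best packing: lab equipment + 2×machine parts — 29 m³, 7486 total.
Nothing else within 33 m³ beats 7486.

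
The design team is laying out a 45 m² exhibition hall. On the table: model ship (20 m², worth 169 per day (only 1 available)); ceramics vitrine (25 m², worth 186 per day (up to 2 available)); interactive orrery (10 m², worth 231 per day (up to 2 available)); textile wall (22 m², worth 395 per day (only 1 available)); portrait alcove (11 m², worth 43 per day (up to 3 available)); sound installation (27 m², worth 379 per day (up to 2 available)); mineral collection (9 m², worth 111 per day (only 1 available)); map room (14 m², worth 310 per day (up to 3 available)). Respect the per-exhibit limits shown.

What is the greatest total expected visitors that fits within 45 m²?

Taking the top-ratio exhibits first gives 2×interactive orrery + mineral collection + map room for 883 (43 m²).
Replace 2×interactive orrery and mineral collection with 2×map room: the trade gains 47 net, giving 930 at 42 m².
No other feasible combination exceeds 930.

930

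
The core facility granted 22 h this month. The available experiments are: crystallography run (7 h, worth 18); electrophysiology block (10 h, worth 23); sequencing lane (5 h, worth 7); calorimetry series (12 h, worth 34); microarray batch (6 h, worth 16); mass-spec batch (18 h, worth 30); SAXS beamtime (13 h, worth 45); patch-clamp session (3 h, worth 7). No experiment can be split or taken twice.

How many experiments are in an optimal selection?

3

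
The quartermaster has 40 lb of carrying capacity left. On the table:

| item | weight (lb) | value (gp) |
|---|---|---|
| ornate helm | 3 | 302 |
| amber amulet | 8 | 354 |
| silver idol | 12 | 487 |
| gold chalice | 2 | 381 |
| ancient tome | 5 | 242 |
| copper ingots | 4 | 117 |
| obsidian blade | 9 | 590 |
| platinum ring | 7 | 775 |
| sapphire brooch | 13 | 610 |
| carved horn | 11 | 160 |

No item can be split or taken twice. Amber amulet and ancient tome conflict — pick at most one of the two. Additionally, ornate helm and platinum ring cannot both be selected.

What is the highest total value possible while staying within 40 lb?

2715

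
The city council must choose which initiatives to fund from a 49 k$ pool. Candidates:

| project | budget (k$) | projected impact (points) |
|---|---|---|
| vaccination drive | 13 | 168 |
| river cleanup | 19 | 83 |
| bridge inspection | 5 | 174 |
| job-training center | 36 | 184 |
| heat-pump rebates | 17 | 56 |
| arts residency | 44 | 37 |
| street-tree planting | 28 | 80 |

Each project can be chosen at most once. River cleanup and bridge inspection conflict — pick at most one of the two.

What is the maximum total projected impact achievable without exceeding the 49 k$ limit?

422

Best packing: vaccination drive + bridge inspection + street-tree planting — 46 k$, 422 total.
Next best is vaccination drive + bridge inspection + heat-pump rebates at 398 (35 k$) — short by 24.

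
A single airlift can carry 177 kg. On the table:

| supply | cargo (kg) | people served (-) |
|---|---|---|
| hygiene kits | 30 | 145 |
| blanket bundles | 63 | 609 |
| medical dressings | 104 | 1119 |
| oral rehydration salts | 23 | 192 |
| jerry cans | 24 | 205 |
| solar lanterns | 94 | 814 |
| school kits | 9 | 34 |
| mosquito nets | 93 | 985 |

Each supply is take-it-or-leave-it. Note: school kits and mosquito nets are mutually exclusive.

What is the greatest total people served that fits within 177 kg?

1762

The ratio ordering already packs tightly: blanket bundles + medical dressings + school kits, 176 kg, 1762.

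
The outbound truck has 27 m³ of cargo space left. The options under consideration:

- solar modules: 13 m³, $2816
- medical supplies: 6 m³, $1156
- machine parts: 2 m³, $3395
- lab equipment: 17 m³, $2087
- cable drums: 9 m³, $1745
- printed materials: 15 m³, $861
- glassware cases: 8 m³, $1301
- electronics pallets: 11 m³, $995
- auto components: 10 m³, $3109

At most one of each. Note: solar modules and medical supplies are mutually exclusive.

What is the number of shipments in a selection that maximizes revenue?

4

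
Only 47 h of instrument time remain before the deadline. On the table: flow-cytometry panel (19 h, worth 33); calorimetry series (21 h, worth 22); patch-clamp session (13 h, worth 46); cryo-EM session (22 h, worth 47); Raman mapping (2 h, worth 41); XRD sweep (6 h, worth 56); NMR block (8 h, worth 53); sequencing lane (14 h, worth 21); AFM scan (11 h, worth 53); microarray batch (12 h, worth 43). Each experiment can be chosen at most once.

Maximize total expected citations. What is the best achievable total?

A density-first pass picks Raman mapping + XRD sweep + NMR block + AFM scan + microarray batch — 246 at 39 h.
Replace microarray batch with patch-clamp session: the trade gains 3 net, giving 249 at 40 h.
Next best is Raman mapping + XRD sweep + NMR block + AFM scan + microarray batch at 246 (39 h) — short by 3.

249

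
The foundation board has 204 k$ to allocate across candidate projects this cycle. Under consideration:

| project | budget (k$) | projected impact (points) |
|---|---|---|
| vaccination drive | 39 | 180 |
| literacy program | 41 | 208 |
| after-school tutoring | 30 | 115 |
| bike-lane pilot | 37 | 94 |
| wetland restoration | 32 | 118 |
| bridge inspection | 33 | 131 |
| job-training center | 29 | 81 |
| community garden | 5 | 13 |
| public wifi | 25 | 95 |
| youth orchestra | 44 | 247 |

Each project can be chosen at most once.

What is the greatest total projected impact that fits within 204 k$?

897

Ranking by ratio (projected impact/k$): youth orchestra 5.61, literacy program 5.07, vaccination drive 4.62.
The ratio heuristic lands on vaccination drive + literacy program + after-school tutoring + bridge inspection + community garden + youth orchestra (894) but leaves 12 k$ idle.
The 30 k$ tied up in after-school tutoring is better spent on wetland restoration — total rises to 897 (194 k$).
Every other selection either busts 204 k$ or fails to beat 897.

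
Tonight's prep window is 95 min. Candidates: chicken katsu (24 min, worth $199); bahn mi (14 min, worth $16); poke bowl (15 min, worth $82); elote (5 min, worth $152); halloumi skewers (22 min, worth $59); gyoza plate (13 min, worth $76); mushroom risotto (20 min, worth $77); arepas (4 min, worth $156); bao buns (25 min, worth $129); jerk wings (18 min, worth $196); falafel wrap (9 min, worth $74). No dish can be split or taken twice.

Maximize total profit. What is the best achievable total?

936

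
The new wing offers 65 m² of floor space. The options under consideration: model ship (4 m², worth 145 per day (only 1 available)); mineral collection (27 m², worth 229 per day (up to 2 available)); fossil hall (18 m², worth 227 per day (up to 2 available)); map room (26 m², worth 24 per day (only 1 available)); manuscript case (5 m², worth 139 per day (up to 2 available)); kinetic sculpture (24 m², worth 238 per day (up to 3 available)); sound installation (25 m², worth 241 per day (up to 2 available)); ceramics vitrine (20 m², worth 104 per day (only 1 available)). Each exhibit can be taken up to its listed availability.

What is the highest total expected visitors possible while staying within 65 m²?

Taking the top-ratio exhibits first gives model ship + 2×fossil hall + 2×manuscript case for 877 (50 m²).
Replace 2×fossil hall with 2×sound installation: the trade gains 28 net, giving 905 at 64 m².

905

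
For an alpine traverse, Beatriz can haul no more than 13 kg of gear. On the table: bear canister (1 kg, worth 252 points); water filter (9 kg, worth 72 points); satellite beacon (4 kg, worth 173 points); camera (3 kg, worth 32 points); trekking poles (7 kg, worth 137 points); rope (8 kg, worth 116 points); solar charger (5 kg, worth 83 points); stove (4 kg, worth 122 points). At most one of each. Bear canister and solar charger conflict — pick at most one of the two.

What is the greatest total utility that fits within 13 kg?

Taking bear canister + satellite beacon + camera + stove: 12 kg used, 579 in utility.

579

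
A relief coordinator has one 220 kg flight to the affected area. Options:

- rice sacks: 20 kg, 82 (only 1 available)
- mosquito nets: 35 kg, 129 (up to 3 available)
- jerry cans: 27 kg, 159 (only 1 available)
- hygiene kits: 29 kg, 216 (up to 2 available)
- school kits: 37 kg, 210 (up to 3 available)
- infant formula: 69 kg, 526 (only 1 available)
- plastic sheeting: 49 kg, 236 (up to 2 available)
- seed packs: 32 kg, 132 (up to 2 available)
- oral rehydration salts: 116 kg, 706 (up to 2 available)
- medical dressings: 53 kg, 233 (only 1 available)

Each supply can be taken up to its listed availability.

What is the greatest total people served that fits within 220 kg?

Filling by ratio: rice sacks + jerry cans + 2×hygiene kits + school kits + infant formula for 1409, with 9 kg left unused.
Reworking the packing: hygiene kits + infant formula + oral rehydration salts uses 214 kg and improves the total to 1448.

1448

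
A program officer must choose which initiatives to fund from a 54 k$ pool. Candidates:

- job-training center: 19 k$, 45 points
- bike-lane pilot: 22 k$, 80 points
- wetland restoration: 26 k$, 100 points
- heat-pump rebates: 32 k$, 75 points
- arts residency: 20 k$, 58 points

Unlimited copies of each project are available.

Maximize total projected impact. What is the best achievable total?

Taking 2×wetland restoration: 52 k$ used, 200 in projected impact.

200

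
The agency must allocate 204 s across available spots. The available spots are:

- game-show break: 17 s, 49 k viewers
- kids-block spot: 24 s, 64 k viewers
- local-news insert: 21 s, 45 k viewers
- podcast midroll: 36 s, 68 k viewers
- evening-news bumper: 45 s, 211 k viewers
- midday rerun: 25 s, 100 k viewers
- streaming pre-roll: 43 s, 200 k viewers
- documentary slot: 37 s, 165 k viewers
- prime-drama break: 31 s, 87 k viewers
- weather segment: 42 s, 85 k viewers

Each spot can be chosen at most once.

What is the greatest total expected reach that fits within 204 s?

812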